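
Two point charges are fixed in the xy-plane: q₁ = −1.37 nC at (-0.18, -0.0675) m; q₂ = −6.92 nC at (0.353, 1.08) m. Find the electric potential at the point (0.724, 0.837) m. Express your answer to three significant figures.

-150 V

Electric potential is a scalar, so the contributions from each charge add algebraically: V = Σ kqᵢ/rᵢ.
Distances from the field point to each charge: r₁ = 1.28 m, r₂ = 0.443 m.
V = k[(-1.37×10⁻⁹)/(1.28) + (-6.92×10⁻⁹)/(0.443)] = -150 V.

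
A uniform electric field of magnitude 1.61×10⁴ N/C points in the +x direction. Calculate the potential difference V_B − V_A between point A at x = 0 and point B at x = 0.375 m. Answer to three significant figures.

In a uniform field, potential decreases in the direction of E: V_B − V_A = −E·Δx.
V_B − V_A = −(1.61×10⁴ V/m)(0.375 m) = -6040 V.

-6040 V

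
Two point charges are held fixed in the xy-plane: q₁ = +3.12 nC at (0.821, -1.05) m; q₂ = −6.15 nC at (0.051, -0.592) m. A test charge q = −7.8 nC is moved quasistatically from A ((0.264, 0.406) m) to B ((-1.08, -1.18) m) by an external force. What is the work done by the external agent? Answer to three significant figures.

-5.88×10⁻⁸ J

For quasistatic motion the external work equals the change in potential energy: W_ext = qΔV = q(V_B − V_A).
At A: distances to the source charges are 1.56 m, 1.02 m; V_A = Σ kqᵢ/rᵢ = -36.2 V.
At B: distances to the source charges are 1.91 m, 1.27 m; V_B = Σ kqᵢ/rᵢ = -28.7 V.
ΔV = V_B − V_A = 7.53 V.
W_ext = qΔV = (-7.80×10⁻⁹ C)(7.53 V) = -5.88×10⁻⁸ J.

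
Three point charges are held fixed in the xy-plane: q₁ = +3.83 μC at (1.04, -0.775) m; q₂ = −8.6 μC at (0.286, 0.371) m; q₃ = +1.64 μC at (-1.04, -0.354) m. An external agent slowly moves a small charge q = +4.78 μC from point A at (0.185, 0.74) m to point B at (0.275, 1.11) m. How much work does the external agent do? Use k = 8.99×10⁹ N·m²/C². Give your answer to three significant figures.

For quasistatic motion the external work equals the change in potential energy: W_ext = qΔV = q(V_B − V_A).
At A: distances to the source charges are 1.74 m, 0.383 m, 1.64 m; V_A = Σ kqᵢ/rᵢ = -1.73×10⁵ V.
At B: distances to the source charges are 2.03 m, 0.739 m, 1.97 m; V_B = Σ kqᵢ/rᵢ = -8.02×10⁴ V.
ΔV = V_B − V_A = 9.31×10⁴ V.
W_ext = qΔV = (4.78×10⁻⁶ C)(9.31×10⁴ V) = 0.445 J.

0.445 J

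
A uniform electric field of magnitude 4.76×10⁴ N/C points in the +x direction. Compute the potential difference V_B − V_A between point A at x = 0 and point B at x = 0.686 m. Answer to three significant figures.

In a uniform field, potential decreases in the direction of E: V_B − V_A = −E·Δx.
V_B − V_A = −(4.76×10⁴ V/m)(0.686 m) = -3.27×10⁴ V.

-3.27×10⁴ V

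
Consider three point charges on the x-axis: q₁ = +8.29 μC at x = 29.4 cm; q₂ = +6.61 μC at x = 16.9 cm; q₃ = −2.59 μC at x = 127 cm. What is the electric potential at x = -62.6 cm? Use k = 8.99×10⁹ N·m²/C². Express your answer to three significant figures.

1.43×10⁵ V

Electric potential is a scalar, so the contributions from each charge add algebraically: V = Σ kqᵢ/rᵢ.
Distances from the field point to each charge: r₁ = 0.920 m, r₂ = 0.795 m, r₃ = 1.90 m.
V = k[(8.29×10⁻⁶)/(0.920) + (6.61×10⁻⁶)/(0.795) + (-2.59×10⁻⁶)/(1.90)] = 1.43×10⁵ V.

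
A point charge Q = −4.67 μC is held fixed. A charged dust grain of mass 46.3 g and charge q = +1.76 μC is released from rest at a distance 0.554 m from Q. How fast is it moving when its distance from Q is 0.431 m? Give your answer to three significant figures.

Only the electrostatic force acts, so mechanical energy is conserved: ½mv² = U₁ − U₂ = kQq(1/r₁ − 1/r₂).
U₁ − U₂ = (8.99×10⁹ N·m²/C²)(-4.67×10⁻⁶ C)(1.76×10⁻⁶ C)(1/0.554 − 1/0.431) = 0.0381 J.
v = √(2·0.0381/0.0463) = 1.28 m/s.

1.28 m/s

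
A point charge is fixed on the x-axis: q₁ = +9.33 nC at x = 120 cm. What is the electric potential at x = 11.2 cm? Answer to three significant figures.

77.1 V

The total potential is the scalar sum of each charge's contribution, V = Σ kqᵢ/rᵢ.
V = k[(9.33×10⁻⁹)/(1.09)] = 77.1 V.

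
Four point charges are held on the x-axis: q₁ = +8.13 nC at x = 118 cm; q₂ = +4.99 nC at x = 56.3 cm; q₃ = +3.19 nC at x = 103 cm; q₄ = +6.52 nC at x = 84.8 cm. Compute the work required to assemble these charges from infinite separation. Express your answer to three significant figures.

5.94×10⁻⁶ J

The assembly work is the sum of pairwise potential energies, U = Σ_{i<j} kqᵢqⱼ/rᵢⱼ.
Pair separations: r₁₂ = 0.617 m, r₁₃ = 0.150 m, r₁₄ = 0.332 m, r₂₃ = 0.467 m, r₂₄ = 0.285 m, r₃₄ = 0.182 m.
Summing all 6 pair terms gives U = 5.94×10⁻⁶ J.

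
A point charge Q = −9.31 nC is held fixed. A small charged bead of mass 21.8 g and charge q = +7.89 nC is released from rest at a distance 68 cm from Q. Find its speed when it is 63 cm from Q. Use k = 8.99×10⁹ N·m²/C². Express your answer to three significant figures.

2.66×10⁻³ m/s

Only the electrostatic force acts, so mechanical energy is conserved: ½mv² = U₁ − U₂ = kQq(1/r₁ − 1/r₂).
U₁ − U₂ = (8.99×10⁹ N·m²/C²)(-9.31×10⁻⁹ C)(7.89×10⁻⁹ C)(1/0.680 − 1/0.630) = 7.71×10⁻⁸ J.
v = √(2·7.71×10⁻⁸/0.0218) = 2.66×10⁻³ m/s.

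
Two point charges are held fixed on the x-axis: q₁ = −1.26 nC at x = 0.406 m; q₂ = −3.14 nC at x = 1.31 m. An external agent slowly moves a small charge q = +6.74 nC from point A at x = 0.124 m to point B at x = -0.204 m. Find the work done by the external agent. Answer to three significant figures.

1.80×10⁻⁷ J

For quasistatic motion the external work equals the change in potential energy: W_ext = qΔV = q(V_B − V_A).
At A: distances to the source charges are 0.282 m, 1.19 m; V_A = Σ kqᵢ/rᵢ = -64.0 V.
At B: distances to the source charges are 0.610 m, 1.51 m; V_B = Σ kqᵢ/rᵢ = -37.2 V.
ΔV = V_B − V_A = 26.8 V.
W_ext = qΔV = (6.74×10⁻⁹ C)(26.8 V) = 1.80×10⁻⁷ J.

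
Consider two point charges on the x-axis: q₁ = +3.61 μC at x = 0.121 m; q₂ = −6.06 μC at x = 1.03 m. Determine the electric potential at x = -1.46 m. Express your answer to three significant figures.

-1350 V

Electric potential is a scalar, so the contributions from each charge add algebraically: V = Σ kqᵢ/rᵢ.
Distances from the field point to each charge: r₁ = 1.58 m, r₂ = 2.49 m.
V = k[(3.61×10⁻⁶)/(1.58) + (-6.06×10⁻⁶)/(2.49)] = -1350 V.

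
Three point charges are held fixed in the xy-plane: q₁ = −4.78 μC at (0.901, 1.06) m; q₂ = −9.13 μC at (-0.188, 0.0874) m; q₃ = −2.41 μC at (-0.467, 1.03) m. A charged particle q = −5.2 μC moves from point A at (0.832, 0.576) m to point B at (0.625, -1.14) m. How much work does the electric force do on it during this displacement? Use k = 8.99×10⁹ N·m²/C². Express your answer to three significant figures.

0.479 J

The work done by the electric force is W_field = −ΔU = −q(V_B − V_A) = q(V_A − V_B).
At A: distances to the source charges are 0.489 m, 1.13 m, 1.38 m; V_A = Σ kqᵢ/rᵢ = -1.76×10⁵ V.
At B: distances to the source charges are 2.22 m, 1.47 m, 2.43 m; V_B = Σ kqᵢ/rᵢ = -8.41×10⁴ V.
ΔV = V_B − V_A = 9.22×10⁴ V.
W_field = −qΔV = −(-5.20×10⁻⁶ C)(9.22×10⁴ V) = 0.479 J.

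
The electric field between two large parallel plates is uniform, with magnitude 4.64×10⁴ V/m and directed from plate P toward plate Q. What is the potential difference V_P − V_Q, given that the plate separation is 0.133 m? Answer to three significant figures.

6170 V

In a uniform field, potential decreases in the direction of E: ΔV = −E·d for a displacement d parallel to E.
Going from Q to P is a displacement of 0.133 m opposite to the field, so V_P − V_Q = +Ed = 6170 V.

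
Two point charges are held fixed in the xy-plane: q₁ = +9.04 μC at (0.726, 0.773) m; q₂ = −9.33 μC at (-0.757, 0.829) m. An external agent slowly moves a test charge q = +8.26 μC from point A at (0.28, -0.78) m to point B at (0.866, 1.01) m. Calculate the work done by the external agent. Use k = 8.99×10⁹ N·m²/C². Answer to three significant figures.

1.96 J

For quasistatic motion the external work equals the change in potential energy: W_ext = qΔV = q(V_B − V_A).
At A: distances to the source charges are 1.62 m, 1.91 m; V_A = Σ kqᵢ/rᵢ = 6480 V.
At B: distances to the source charges are 0.275 m, 1.63 m; V_B = Σ kqᵢ/rᵢ = 2.44×10⁵ V.
ΔV = V_B − V_A = 2.37×10⁵ V.
W_ext = qΔV = (8.26×10⁻⁶ C)(2.37×10⁵ V) = 1.96 J.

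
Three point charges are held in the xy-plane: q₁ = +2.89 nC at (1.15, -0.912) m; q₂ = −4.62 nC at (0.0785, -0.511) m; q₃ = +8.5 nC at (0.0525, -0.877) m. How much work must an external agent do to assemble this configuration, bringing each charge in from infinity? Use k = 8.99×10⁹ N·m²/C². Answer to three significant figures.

-8.66×10⁻⁷ J

The assembly work is the sum of pairwise potential energies, U = Σ_{i<j} kqᵢqⱼ/rᵢⱼ.
Pair separations: r₁₂ = 1.14 m, r₁₃ = 1.10 m, r₂₃ = 0.367 m.
U = (-1.05×10⁻⁷) + (2.01×10⁻⁷) + (-9.62×10⁻⁷) = -8.66×10⁻⁷ J.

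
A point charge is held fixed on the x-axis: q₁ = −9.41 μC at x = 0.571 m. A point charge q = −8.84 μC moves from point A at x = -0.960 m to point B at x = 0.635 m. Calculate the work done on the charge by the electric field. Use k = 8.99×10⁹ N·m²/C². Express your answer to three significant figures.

-11.2 J

The work done by the electric force is W_field = −ΔU = −q(V_B − V_A) = q(V_A − V_B).
At A: distance to the source charge is 1.53 m; V_A = kq₁/r = -5.53×10⁴ V.
At B: distance to the source charge is 0.0640 m; V_B = kq₁/r = -1.32×10⁶ V.
ΔV = V_B − V_A = -1.27×10⁶ V.
W_field = −qΔV = −(-8.84×10⁻⁶ C)(-1.27×10⁶ V) = -11.2 J.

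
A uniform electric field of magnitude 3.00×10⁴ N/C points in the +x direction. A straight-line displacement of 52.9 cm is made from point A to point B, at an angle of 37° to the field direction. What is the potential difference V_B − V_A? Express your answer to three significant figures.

-1.27×10⁴ V

Only the component of displacement along E changes the potential: ΔV = −E·d·cosθ.
ΔV = −(3.00×10⁴ V/m)(0.529 m)cos37° = -1.27×10⁴ V.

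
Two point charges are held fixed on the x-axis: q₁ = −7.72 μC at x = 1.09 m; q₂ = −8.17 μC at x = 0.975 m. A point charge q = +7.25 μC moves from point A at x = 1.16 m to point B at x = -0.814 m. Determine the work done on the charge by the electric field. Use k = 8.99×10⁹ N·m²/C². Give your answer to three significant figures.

The work done by the electric force is W_field = −ΔU = −q(V_B − V_A) = q(V_A − V_B).
At A: distances to the source charges are 0.0700 m, 0.185 m; V_A = Σ kqᵢ/rᵢ = -1.39×10⁶ V.
At B: distances to the source charges are 1.90 m, 1.79 m; V_B = Σ kqᵢ/rᵢ = -7.75×10⁴ V.
ΔV = V_B − V_A = 1.31×10⁶ V.
W_field = −qΔV = −(7.25×10⁻⁶ C)(1.31×10⁶ V) = -9.50 J.

-9.50 J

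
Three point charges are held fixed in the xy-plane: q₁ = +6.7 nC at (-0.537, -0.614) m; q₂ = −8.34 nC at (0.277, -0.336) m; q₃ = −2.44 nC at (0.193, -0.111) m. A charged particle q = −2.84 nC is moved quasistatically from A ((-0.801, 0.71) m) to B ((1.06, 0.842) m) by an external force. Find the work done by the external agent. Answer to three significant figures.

5.64×10⁻⁸ J

For quasistatic motion the external work equals the change in potential energy: W_ext = qΔV = q(V_B − V_A).
At A: distances to the source charges are 1.35 m, 1.50 m, 1.29 m; V_A = Σ kqᵢ/rᵢ = -22.3 V.
At B: distances to the source charges are 2.16 m, 1.41 m, 1.29 m; V_B = Σ kqᵢ/rᵢ = -42.2 V.
ΔV = V_B − V_A = -19.8 V.
W_ext = qΔV = (-2.84×10⁻⁹ C)(-19.8 V) = 5.64×10⁻⁸ J.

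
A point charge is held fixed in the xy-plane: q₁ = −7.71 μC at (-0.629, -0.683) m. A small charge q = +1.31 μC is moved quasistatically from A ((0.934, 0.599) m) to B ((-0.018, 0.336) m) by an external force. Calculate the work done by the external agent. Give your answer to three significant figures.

-0.0315 J

For quasistatic motion the external work equals the change in potential energy: W_ext = qΔV = q(V_B − V_A).
At A: distance to the source charge is 2.02 m; V_A = kq₁/r = -3.43×10⁴ V.
At B: distance to the source charge is 1.19 m; V_B = kq₁/r = -5.83×10⁴ V.
ΔV = V_B − V_A = -2.40×10⁴ V.
W_ext = qΔV = (1.31×10⁻⁶ C)(-2.40×10⁴ V) = -0.0315 J.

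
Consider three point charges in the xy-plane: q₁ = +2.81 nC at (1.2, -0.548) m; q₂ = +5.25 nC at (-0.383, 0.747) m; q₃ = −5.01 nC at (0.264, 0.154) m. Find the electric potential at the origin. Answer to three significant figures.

-72.0 V

The total potential is the scalar sum of each charge's contribution, V = Σ kqᵢ/rᵢ.
Distances from the field point to each charge: r₁ = 1.32 m, r₂ = 0.839 m, r₃ = 0.306 m.
V = k[(2.81×10⁻⁹)/(1.32) + (5.25×10⁻⁹)/(0.839) + (-5.01×10⁻⁹)/(0.306)] = -72.0 V.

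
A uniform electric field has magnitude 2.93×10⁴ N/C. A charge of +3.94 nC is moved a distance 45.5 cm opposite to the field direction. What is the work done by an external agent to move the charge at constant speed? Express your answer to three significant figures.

The potential change for a displacement 45.5 cm opposite to the field direction is ΔV = +Ed = 1.33×10⁴ V.
W_ext = qΔV = 5.25×10⁻⁵ J.

5.25×10⁻⁵ J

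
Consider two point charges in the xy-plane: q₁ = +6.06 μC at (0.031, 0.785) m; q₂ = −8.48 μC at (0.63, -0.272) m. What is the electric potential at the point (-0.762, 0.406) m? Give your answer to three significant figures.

1.27×10⁴ V

Electric potential is a scalar, so the contributions from each charge add algebraically: V = Σ kqᵢ/rᵢ.
Distances from the field point to each charge: r₁ = 0.879 m, r₂ = 1.55 m.
V = k[(6.06×10⁻⁶)/(0.879) + (-8.48×10⁻⁶)/(1.55)] = 1.27×10⁴ V.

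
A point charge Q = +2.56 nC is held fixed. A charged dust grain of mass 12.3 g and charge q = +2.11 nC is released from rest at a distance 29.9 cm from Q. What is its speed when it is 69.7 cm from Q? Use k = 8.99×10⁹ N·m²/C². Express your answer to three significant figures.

3.88×10⁻³ m/s

Only the electrostatic force acts, so mechanical energy is conserved: ½mv² = U₁ − U₂ = kQq(1/r₁ − 1/r₂).
U₁ − U₂ = (8.99×10⁹ N·m²/C²)(2.56×10⁻⁹ C)(2.11×10⁻⁹ C)(1/0.299 − 1/0.697) = 9.27×10⁻⁸ J.
v = √(2·9.27×10⁻⁸/0.0123) = 3.88×10⁻³ m/s.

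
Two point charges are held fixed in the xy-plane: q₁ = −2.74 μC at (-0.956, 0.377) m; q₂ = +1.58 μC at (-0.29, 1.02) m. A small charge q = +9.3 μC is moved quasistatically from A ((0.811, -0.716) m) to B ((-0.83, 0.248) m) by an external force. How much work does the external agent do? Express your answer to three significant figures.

For quasistatic motion the external work equals the change in potential energy: W_ext = qΔV = q(V_B − V_A).
At A: distances to the source charges are 2.08 m, 2.06 m; V_A = Σ kqᵢ/rᵢ = -4950 V.
At B: distances to the source charges are 0.180 m, 0.942 m; V_B = Σ kqᵢ/rᵢ = -1.22×10⁵ V.
ΔV = V_B − V_A = -1.17×10⁵ V.
W_ext = qΔV = (9.30×10⁻⁶ C)(-1.17×10⁵ V) = -1.08 J.

-1.08 J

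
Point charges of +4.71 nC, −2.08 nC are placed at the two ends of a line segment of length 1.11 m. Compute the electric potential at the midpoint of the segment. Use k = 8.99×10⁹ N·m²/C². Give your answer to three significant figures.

The total potential is the scalar sum of each charge's contribution, V = Σ kqᵢ/rᵢ.
Each charge is 0.555 m from the midpoint.
V = k[(4.71×10⁻⁹)/(0.555) + (-2.08×10⁻⁹)/(0.555)] = 42.6 V.

42.6 V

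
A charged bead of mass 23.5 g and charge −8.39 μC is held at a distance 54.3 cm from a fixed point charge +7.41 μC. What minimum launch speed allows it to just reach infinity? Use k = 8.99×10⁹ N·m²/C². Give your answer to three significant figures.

9.36 m/s

To just escape, total mechanical energy must reach zero at infinity: ½mv²_min + U = 0, so ½mv²_min = −U = |kQq|/r.
|U| = |kQq|/r = (8.99×10⁹ N·m²/C²)(7.41×10⁻⁶)(8.39×10⁻⁶)/(0.543) = 1.03 J.
v_min = √(2|U|/m) = √(2·1.03/0.0235) = 9.36 m/s.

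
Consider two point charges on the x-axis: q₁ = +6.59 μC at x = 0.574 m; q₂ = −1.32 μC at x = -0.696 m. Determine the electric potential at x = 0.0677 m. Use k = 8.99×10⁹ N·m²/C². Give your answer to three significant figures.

Electric potential is a scalar, so the contributions from each charge add algebraically: V = Σ kqᵢ/rᵢ.
Distances from the field point to each charge: r₁ = 0.506 m, r₂ = 0.764 m.
V = k[(6.59×10⁻⁶)/(0.506) + (-1.32×10⁻⁶)/(0.764)] = 1.01×10⁵ V.

1.01×10⁵ V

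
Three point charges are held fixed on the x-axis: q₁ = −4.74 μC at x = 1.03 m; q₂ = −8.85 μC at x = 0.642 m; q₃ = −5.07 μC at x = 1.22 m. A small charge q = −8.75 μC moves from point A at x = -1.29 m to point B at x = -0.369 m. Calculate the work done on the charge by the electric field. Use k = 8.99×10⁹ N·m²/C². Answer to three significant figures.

The work done by the electric force is W_field = −ΔU = −q(V_B − V_A) = q(V_A − V_B).
At A: distances to the source charges are 2.32 m, 1.93 m, 2.51 m; V_A = Σ kqᵢ/rᵢ = -7.77×10⁴ V.
At B: distances to the source charges are 1.40 m, 1.01 m, 1.59 m; V_B = Σ kqᵢ/rᵢ = -1.38×10⁵ V.
ΔV = V_B − V_A = -6.01×10⁴ V.
W_field = −qΔV = −(-8.75×10⁻⁶ C)(-6.01×10⁴ V) = -0.526 J.

-0.526 J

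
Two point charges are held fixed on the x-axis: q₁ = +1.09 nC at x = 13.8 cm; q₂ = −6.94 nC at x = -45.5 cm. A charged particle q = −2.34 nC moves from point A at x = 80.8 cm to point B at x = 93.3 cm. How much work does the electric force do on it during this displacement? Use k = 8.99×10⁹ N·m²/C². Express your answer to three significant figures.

5.03×10⁻⁹ J

The work done by the electric force is W_field = −ΔU = −q(V_B − V_A) = q(V_A − V_B).
At A: distances to the source charges are 0.670 m, 1.26 m; V_A = Σ kqᵢ/rᵢ = -34.8 V.
At B: distances to the source charges are 0.795 m, 1.39 m; V_B = Σ kqᵢ/rᵢ = -32.6 V.
ΔV = V_B − V_A = 2.15 V.
W_field = −qΔV = −(-2.34×10⁻⁹ C)(2.15 V) = 5.03×10⁻⁹ J.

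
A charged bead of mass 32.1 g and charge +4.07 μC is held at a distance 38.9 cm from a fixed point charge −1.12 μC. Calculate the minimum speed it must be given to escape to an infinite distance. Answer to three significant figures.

2.56 m/s

To just escape, total mechanical energy must reach zero at infinity: ½mv²_min + U = 0, so ½mv²_min = −U = |kQq|/r.
|U| = |kQq|/r = (8.99×10⁹ N·m²/C²)(1.12×10⁻⁶)(4.07×10⁻⁶)/(0.389) = 0.105 J.
v_min = √(2|U|/m) = √(2·0.105/0.0321) = 2.56 m/s.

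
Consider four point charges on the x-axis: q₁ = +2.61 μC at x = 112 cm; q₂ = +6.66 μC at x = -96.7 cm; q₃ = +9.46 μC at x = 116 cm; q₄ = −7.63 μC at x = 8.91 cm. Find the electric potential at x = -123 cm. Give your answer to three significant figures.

2.21×10⁵ V

The total potential is the scalar sum of each charge's contribution, V = Σ kqᵢ/rᵢ.
Distances from the field point to each charge: r₁ = 2.35 m, r₂ = 0.263 m, r₃ = 2.39 m, r₄ = 1.32 m.
V = k[(2.61×10⁻⁶)/(2.35) + (6.66×10⁻⁶)/(0.263) + (9.46×10⁻⁶)/(2.39) + (-7.63×10⁻⁶)/(1.32)] = 2.21×10⁵ V.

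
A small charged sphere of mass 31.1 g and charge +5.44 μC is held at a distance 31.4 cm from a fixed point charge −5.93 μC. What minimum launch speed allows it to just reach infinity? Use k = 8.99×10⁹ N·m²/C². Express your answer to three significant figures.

7.71 m/s

To just escape, total mechanical energy must reach zero at infinity: ½mv²_min + U = 0, so ½mv²_min = −U = |kQq|/r.
|U| = |kQq|/r = (8.99×10⁹ N·m²/C²)(5.93×10⁻⁶)(5.44×10⁻⁶)/(0.314) = 0.924 J.
v_min = √(2|U|/m) = √(2·0.924/0.0311) = 7.71 m/s.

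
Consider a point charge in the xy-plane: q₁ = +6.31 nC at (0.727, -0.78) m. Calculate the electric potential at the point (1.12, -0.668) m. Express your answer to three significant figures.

139 V

Electric potential is a scalar, so the contributions from each charge add algebraically: V = Σ kqᵢ/rᵢ.
Distances from the field point to each charge: r₁ = 0.409 m.
V = k[(6.31×10⁻⁹)/(0.409)] = 139 V.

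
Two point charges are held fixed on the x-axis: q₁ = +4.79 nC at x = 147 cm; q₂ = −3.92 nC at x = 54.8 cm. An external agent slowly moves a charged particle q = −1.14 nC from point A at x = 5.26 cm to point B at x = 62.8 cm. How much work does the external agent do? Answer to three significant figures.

3.97×10⁻⁷ J

For quasistatic motion the external work equals the change in potential energy: W_ext = qΔV = q(V_B − V_A).
At A: distances to the source charges are 1.42 m, 0.495 m; V_A = Σ kqᵢ/rᵢ = -40.8 V.
At B: distances to the source charges are 0.842 m, 0.0800 m; V_B = Σ kqᵢ/rᵢ = -389 V.
ΔV = V_B − V_A = -349 V.
W_ext = qΔV = (-1.14×10⁻⁹ C)(-349 V) = 3.97×10⁻⁷ J.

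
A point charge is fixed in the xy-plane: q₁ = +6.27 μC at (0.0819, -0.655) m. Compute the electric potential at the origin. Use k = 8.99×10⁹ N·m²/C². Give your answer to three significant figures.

The total potential is the scalar sum of each charge's contribution, V = Σ kqᵢ/rᵢ.
Distances from the field point to each charge: r₁ = 0.660 m.
V = k[(6.27×10⁻⁶)/(0.660)] = 8.54×10⁴ V.

8.54×10⁴ V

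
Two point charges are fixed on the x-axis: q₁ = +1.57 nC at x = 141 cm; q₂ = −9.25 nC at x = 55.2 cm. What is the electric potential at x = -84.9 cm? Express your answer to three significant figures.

The total potential is the scalar sum of each charge's contribution, V = Σ kqᵢ/rᵢ.
Distances from the field point to each charge: r₁ = 2.26 m, r₂ = 1.40 m.
V = k[(1.57×10⁻⁹)/(2.26) + (-9.25×10⁻⁹)/(1.40)] = -53.1 V.

-53.1 V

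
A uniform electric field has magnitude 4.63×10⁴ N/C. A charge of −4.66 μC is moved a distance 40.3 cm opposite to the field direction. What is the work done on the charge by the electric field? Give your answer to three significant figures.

0.0870 J

The potential change for a displacement 40.3 cm opposite to the field direction is ΔV = +Ed = 1.87×10⁴ V.
W_field = −qΔV = 0.0870 J.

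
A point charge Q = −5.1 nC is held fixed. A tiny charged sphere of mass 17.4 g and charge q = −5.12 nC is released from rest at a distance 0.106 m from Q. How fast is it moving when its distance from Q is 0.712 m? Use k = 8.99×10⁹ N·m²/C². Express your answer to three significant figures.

0.0147 m/s

Only the electrostatic force acts, so mechanical energy is conserved: ½mv² = U₁ − U₂ = kQq(1/r₁ − 1/r₂).
U₁ − U₂ = (8.99×10⁹ N·m²/C²)(-5.10×10⁻⁹ C)(-5.12×10⁻⁹ C)(1/0.106 − 1/0.712) = 1.88×10⁻⁶ J.
v = √(2·1.88×10⁻⁶/0.0174) = 0.0147 m/s.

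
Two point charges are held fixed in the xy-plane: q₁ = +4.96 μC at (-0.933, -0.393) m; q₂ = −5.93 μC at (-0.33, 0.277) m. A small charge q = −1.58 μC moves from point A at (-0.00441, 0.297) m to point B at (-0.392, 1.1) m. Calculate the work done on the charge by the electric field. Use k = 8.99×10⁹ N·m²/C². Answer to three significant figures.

The work done by the electric force is W_field = −ΔU = −q(V_B − V_A) = q(V_A − V_B).
At A: distances to the source charges are 1.16 m, 0.326 m; V_A = Σ kqᵢ/rᵢ = -1.25×10⁵ V.
At B: distances to the source charges are 1.59 m, 0.825 m; V_B = Σ kqᵢ/rᵢ = -3.65×10⁴ V.
ΔV = V_B − V_A = 8.84×10⁴ V.
W_field = −qΔV = −(-1.58×10⁻⁶ C)(8.84×10⁴ V) = 0.140 J.

0.140 J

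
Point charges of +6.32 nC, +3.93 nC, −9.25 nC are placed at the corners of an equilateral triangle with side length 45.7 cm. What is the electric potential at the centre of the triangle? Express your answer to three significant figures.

34.1 V

The total potential is the scalar sum of each charge's contribution, V = Σ kqᵢ/rᵢ.
The distance from each vertex to the centroid is a/√3 = 0.264 m.
V = k[(6.32×10⁻⁹)/(0.264) + (3.93×10⁻⁹)/(0.264) + (-9.25×10⁻⁹)/(0.264)] = 34.1 V.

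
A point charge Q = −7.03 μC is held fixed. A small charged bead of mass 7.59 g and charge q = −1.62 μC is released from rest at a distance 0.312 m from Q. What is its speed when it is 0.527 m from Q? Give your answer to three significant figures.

Only the electrostatic force acts, so mechanical energy is conserved: ½mv² = U₁ − U₂ = kQq(1/r₁ − 1/r₂).
U₁ − U₂ = (8.99×10⁹ N·m²/C²)(-7.03×10⁻⁶ C)(-1.62×10⁻⁶ C)(1/0.312 − 1/0.527) = 0.134 J.
v = √(2·0.134/7.59×10⁻³) = 5.94 m/s.

5.94 m/s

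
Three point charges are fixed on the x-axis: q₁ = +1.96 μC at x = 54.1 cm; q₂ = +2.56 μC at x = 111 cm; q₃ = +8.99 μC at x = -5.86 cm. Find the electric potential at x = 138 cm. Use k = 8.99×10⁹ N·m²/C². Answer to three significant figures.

1.62×10⁵ V

The total potential is the scalar sum of each charge's contribution, V = Σ kqᵢ/rᵢ.
Distances from the field point to each charge: r₁ = 0.839 m, r₂ = 0.270 m, r₃ = 1.44 m.
V = k[(1.96×10⁻⁶)/(0.839) + (2.56×10⁻⁶)/(0.270) + (8.99×10⁻⁶)/(1.44)] = 1.62×10⁵ V.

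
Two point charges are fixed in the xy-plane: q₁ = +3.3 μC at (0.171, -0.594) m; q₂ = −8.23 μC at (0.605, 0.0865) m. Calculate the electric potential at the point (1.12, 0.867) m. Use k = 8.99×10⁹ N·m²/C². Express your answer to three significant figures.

Electric potential is a scalar, so the contributions from each charge add algebraically: V = Σ kqᵢ/rᵢ.
Distances from the field point to each charge: r₁ = 1.74 m, r₂ = 0.935 m.
V = k[(3.30×10⁻⁶)/(1.74) + (-8.23×10⁻⁶)/(0.935)] = -6.21×10⁴ V.

-6.21×10⁴ V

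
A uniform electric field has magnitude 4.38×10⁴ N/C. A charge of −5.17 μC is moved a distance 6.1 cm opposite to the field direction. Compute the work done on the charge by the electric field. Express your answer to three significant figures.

0.0138 J

The potential change for a displacement 6.1 cm opposite to the field direction is ΔV = +Ed = 2670 V.
W_field = −qΔV = 0.0138 J.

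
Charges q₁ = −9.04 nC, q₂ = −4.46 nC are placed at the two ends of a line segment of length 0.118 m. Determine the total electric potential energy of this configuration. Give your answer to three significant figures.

The work to assemble the configuration equals its total potential energy, U = Σ kqᵢqⱼ/rᵢⱼ over all pairs.
The separation is r = 0.118 m.
U = (3.07×10⁻⁶) = 3.07×10⁻⁶ J.

3.07×10⁻⁶ J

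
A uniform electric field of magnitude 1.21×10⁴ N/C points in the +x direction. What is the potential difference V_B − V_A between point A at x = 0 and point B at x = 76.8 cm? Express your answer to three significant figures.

In a uniform field, potential decreases in the direction of E: V_B − V_A = −E·Δx.
V_B − V_A = −(1.21×10⁴ V/m)(0.768 m) = -9290 V.

-9290 V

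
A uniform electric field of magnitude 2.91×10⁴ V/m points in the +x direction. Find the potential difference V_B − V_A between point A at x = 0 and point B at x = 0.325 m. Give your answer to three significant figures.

In a uniform field, potential decreases in the direction of E: V_B − V_A = −E·Δx.
V_B − V_A = −(2.91×10⁴ V/m)(0.325 m) = -9460 V.

-9460 V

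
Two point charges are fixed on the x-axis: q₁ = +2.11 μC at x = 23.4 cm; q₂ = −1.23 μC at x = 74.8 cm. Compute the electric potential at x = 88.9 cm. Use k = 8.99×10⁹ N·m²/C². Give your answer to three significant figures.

Electric potential is a scalar, so the contributions from each charge add algebraically: V = Σ kqᵢ/rᵢ.
Distances from the field point to each charge: r₁ = 0.655 m, r₂ = 0.141 m.
V = k[(2.11×10⁻⁶)/(0.655) + (-1.23×10⁻⁶)/(0.141)] = -4.95×10⁴ V.

-4.95×10⁴ V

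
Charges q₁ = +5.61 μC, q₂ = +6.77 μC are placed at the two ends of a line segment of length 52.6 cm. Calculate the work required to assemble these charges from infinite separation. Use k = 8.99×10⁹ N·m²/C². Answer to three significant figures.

The assembly work is the sum of pairwise potential energies, U = Σ_{i<j} kqᵢqⱼ/rᵢⱼ.
The separation is r = 0.526 m.
U = (0.649) = 0.649 J.

0.649 J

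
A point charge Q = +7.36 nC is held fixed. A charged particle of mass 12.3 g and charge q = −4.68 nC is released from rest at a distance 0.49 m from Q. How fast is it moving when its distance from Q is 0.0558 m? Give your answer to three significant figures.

Only the electrostatic force acts, so mechanical energy is conserved: ½mv² = U₁ − U₂ = kQq(1/r₁ − 1/r₂).
U₁ − U₂ = (8.99×10⁹ N·m²/C²)(7.36×10⁻⁹ C)(-4.68×10⁻⁹ C)(1/0.490 − 1/0.0558) = 4.92×10⁻⁶ J.
v = √(2·4.92×10⁻⁶/0.0123) = 0.0283 m/s.

0.0283 m/s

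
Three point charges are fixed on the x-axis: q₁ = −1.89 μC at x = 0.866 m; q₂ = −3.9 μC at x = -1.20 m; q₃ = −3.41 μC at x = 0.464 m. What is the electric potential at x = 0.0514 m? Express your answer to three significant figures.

-1.23×10⁵ V

The total potential is the scalar sum of each charge's contribution, V = Σ kqᵢ/rᵢ.
Distances from the field point to each charge: r₁ = 0.815 m, r₂ = 1.25 m, r₃ = 0.413 m.
V = k[(-1.89×10⁻⁶)/(0.815) + (-3.90×10⁻⁶)/(1.25) + (-3.41×10⁻⁶)/(0.413)] = -1.23×10⁵ V.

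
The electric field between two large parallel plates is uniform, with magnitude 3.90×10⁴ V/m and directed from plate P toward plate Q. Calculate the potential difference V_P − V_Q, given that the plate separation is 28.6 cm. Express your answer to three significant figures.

In a uniform field, potential decreases in the direction of E: ΔV = −E·d for a displacement d parallel to E.
Going from Q to P is a displacement of 28.6 cm opposite to the field, so V_P − V_Q = +Ed = 1.12×10⁴ V.

1.12×10⁴ V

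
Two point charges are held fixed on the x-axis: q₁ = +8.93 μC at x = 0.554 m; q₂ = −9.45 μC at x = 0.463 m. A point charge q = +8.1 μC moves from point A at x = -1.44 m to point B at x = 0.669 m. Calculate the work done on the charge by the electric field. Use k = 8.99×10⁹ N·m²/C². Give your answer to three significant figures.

-2.35 J

The work done by the electric force is W_field = −ΔU = −q(V_B − V_A) = q(V_A − V_B).
At A: distances to the source charges are 1.99 m, 1.90 m; V_A = Σ kqᵢ/rᵢ = -4380 V.
At B: distances to the source charges are 0.115 m, 0.206 m; V_B = Σ kqᵢ/rᵢ = 2.86×10⁵ V.
ΔV = V_B − V_A = 2.90×10⁵ V.
W_field = −qΔV = −(8.10×10⁻⁶ C)(2.90×10⁵ V) = -2.35 J.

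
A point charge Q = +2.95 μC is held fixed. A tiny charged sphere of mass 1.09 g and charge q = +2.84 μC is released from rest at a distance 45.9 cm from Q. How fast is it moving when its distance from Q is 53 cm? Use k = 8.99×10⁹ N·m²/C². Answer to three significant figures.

6.35 m/s

Only the electrostatic force acts, so mechanical energy is conserved: ½mv² = U₁ − U₂ = kQq(1/r₁ − 1/r₂).
U₁ − U₂ = (8.99×10⁹ N·m²/C²)(2.95×10⁻⁶ C)(2.84×10⁻⁶ C)(1/0.459 − 1/0.530) = 0.0220 J.
v = √(2·0.0220/1.09×10⁻³) = 6.35 m/s.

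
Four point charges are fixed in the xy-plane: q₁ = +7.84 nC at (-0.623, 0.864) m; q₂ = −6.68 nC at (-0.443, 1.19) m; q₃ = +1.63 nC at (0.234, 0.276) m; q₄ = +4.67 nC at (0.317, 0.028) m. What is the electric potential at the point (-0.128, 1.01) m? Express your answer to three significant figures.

Electric potential is a scalar, so the contributions from each charge add algebraically: V = Σ kqᵢ/rᵢ.
Distances from the field point to each charge: r₁ = 0.516 m, r₂ = 0.363 m, r₃ = 0.818 m, r₄ = 1.08 m.
V = k[(7.84×10⁻⁹)/(0.516) + (-6.68×10⁻⁹)/(0.363) + (1.63×10⁻⁹)/(0.818) + (4.67×10⁻⁹)/(1.08)] = 27.9 V.

27.9 V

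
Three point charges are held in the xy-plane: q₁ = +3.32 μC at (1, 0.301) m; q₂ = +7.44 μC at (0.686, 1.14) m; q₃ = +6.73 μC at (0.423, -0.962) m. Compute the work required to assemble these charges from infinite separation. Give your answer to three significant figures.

0.605 J

The assembly work is the sum of pairwise potential energies, U = Σ_{i<j} kqᵢqⱼ/rᵢⱼ.
Pair separations: r₁₂ = 0.896 m, r₁₃ = 1.39 m, r₂₃ = 2.12 m.
U = (0.248) + (0.145) + (0.212) = 0.605 J.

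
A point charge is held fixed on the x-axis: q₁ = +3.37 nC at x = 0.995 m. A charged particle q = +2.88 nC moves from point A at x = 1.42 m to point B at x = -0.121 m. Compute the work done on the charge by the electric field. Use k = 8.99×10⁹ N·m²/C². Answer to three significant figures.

The work done by the electric force is W_field = −ΔU = −q(V_B − V_A) = q(V_A − V_B).
At A: distance to the source charge is 0.425 m; V_A = kq₁/r = 71.3 V.
At B: distance to the source charge is 1.12 m; V_B = kq₁/r = 27.1 V.
ΔV = V_B − V_A = -44.1 V.
W_field = −qΔV = −(2.88×10⁻⁹ C)(-44.1 V) = 1.27×10⁻⁷ J.

1.27×10⁻⁷ J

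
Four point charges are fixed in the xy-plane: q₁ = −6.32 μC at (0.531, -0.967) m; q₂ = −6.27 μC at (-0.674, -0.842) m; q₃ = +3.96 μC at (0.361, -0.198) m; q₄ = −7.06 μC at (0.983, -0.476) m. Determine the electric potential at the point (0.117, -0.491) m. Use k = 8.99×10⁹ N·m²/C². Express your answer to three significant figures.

-1.35×10⁵ V

The total potential is the scalar sum of each charge's contribution, V = Σ kqᵢ/rᵢ.
Distances from the field point to each charge: r₁ = 0.631 m, r₂ = 0.865 m, r₃ = 0.381 m, r₄ = 0.866 m.
V = k[(-6.32×10⁻⁶)/(0.631) + (-6.27×10⁻⁶)/(0.865) + (3.96×10⁻⁶)/(0.381) + (-7.06×10⁻⁶)/(0.866)] = -1.35×10⁵ V.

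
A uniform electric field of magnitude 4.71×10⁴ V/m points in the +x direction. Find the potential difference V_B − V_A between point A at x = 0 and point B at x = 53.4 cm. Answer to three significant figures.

In a uniform field, potential decreases in the direction of E: V_B − V_A = −E·Δx.
V_B − V_A = −(4.71×10⁴ V/m)(0.534 m) = -2.52×10⁴ V.

-2.52×10⁴ V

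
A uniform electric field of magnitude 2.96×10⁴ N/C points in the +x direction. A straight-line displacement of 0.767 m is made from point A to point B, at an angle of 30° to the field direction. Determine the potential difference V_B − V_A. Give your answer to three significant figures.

Only the component of displacement along E changes the potential: ΔV = −E·d·cosθ.
ΔV = −(2.96×10⁴ V/m)(0.767 m)cos30° = -1.97×10⁴ V.

-1.97×10⁴ V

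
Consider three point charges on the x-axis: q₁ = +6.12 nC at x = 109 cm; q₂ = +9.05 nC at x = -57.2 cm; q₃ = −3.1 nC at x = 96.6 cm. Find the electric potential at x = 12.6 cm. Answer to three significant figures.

The total potential is the scalar sum of each charge's contribution, V = Σ kqᵢ/rᵢ.
Distances from the field point to each charge: r₁ = 0.964 m, r₂ = 0.698 m, r₃ = 0.840 m.
V = k[(6.12×10⁻⁹)/(0.964) + (9.05×10⁻⁹)/(0.698) + (-3.10×10⁻⁹)/(0.840)] = 140 V.

140 V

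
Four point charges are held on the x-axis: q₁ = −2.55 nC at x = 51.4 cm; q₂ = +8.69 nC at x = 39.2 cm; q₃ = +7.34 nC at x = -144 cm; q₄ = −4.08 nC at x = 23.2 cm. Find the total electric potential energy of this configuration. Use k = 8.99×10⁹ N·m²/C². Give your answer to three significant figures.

The assembly work is the sum of pairwise potential energies, U = Σ_{i<j} kqᵢqⱼ/rᵢⱼ.
Pair separations: r₁₂ = 0.122 m, r₁₃ = 1.95 m, r₁₄ = 0.282 m, r₂₃ = 1.83 m, r₂₄ = 0.160 m, r₃₄ = 1.67 m.
Summing all 6 pair terms gives U = -3.23×10⁻⁶ J.

-3.23×10⁻⁶ J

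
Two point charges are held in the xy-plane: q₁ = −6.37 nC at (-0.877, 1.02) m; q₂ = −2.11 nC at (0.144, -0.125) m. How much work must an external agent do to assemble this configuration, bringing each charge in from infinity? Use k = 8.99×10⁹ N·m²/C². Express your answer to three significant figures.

7.88×10⁻⁸ J

The assembly work is the sum of pairwise potential energies, U = Σ_{i<j} kqᵢqⱼ/rᵢⱼ.
Pair separations: r₁₂ = 1.53 m.
U = (7.88×10⁻⁸) = 7.88×10⁻⁸ J.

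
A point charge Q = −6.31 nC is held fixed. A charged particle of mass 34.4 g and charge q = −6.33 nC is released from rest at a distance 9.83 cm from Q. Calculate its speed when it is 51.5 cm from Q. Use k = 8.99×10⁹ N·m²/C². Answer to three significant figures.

0.0131 m/s

Only the electrostatic force acts, so mechanical energy is conserved: ½mv² = U₁ − U₂ = kQq(1/r₁ − 1/r₂).
U₁ − U₂ = (8.99×10⁹ N·m²/C²)(-6.31×10⁻⁹ C)(-6.33×10⁻⁹ C)(1/0.0983 − 1/0.515) = 2.96×10⁻⁶ J.
v = √(2·2.96×10⁻⁶/0.0344) = 0.0131 m/s.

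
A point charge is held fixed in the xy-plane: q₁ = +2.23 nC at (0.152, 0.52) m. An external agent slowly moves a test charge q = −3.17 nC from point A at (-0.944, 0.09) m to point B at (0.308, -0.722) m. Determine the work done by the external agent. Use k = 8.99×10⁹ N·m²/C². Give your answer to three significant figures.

For quasistatic motion the external work equals the change in potential energy: W_ext = qΔV = q(V_B − V_A).
At A: distance to the source charge is 1.18 m; V_A = kq₁/r = 17.0 V.
At B: distance to the source charge is 1.25 m; V_B = kq₁/r = 16.0 V.
ΔV = V_B − V_A = -1.01 V.
W_ext = qΔV = (-3.17×10⁻⁹ C)(-1.01 V) = 3.21×10⁻⁹ J.

3.21×10⁻⁹ J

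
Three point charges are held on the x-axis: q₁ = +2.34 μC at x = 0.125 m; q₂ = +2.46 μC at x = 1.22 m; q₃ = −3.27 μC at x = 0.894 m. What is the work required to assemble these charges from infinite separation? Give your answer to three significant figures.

-0.264 J

The work to assemble the configuration equals its total potential energy, U = Σ kqᵢqⱼ/rᵢⱼ over all pairs.
Pair separations: r₁₂ = 1.09 m, r₁₃ = 0.769 m, r₂₃ = 0.326 m.
U = (0.0473) + (-0.0895) + (-0.222) = -0.264 J.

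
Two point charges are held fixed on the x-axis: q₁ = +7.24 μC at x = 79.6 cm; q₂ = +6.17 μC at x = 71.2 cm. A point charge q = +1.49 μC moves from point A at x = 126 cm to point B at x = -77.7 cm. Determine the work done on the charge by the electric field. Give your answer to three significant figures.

0.243 J

The work done by the electric force is W_field = −ΔU = −q(V_B − V_A) = q(V_A − V_B).
At A: distances to the source charges are 0.464 m, 0.548 m; V_A = Σ kqᵢ/rᵢ = 2.41×10⁵ V.
At B: distances to the source charges are 1.57 m, 1.49 m; V_B = Σ kqᵢ/rᵢ = 7.86×10⁴ V.
ΔV = V_B − V_A = -1.63×10⁵ V.
W_field = −qΔV = −(1.49×10⁻⁶ C)(-1.63×10⁵ V) = 0.243 J.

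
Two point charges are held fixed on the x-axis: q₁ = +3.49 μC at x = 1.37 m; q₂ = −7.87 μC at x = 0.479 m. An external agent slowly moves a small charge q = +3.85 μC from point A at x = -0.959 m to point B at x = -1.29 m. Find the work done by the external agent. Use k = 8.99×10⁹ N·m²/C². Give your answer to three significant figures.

For quasistatic motion the external work equals the change in potential energy: W_ext = qΔV = q(V_B − V_A).
At A: distances to the source charges are 2.33 m, 1.44 m; V_A = Σ kqᵢ/rᵢ = -3.57×10⁴ V.
At B: distances to the source charges are 2.66 m, 1.77 m; V_B = Σ kqᵢ/rᵢ = -2.82×10⁴ V.
ΔV = V_B − V_A = 7530 V.
W_ext = qΔV = (3.85×10⁻⁶ C)(7530 V) = 0.0290 J.

0.0290 J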